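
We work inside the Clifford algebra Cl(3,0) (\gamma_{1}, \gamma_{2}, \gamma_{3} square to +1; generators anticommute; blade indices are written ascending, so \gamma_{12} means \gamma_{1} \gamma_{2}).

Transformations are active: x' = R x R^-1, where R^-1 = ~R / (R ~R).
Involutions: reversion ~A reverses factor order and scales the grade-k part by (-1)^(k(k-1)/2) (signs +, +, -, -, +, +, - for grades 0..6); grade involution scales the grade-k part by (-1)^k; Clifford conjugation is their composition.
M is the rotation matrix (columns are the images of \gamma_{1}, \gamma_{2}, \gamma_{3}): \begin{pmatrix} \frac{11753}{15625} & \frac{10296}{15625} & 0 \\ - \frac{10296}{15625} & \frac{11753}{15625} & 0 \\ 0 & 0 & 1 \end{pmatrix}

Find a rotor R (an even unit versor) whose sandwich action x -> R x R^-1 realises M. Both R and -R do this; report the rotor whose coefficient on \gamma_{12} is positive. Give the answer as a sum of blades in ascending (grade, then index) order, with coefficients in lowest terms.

Method: write R = a + b12*\gamma_{12} + b13*\gamma_{13} + b23*\gamma_{23} with a^2 + b12^2 + b13^2 + b23^2 = 1 (so R^-1 = ~R). Expanding the columns R e_j ~R gives tr M = 4a^2 - 1 and, from the antisymmetric part, M21 - M12 = -4a*b12, M13 - M31 = 4a*b13, M32 - M23 = -4a*b23.
Here tr M = \frac{39131}{15625}, so a^2 = (1 + tr M)/4 = \frac{13689}{15625} and a = ±\frac{117}{125}. Taking a = \frac{117}{125}: M21 - M12 = -\frac{20592}{15625}, M13 - M31 = 0, M32 - M23 = 0, giving b12 = \frac{44}{125}, b13 = 0, b23 = 0, i.e. R = \frac{117}{125} + \frac{44}{125} \gamma_{12}.
Its \gamma_{12} coefficient is already positive.
Answer: \frac{117}{125} + \frac{44}{125} \gamma_{12}. Recall the cover is two-to-one: with M of trace \frac{39131}{15625}, both preimages act alike, and the stated \gamma_{12} sign chooses the sheet.


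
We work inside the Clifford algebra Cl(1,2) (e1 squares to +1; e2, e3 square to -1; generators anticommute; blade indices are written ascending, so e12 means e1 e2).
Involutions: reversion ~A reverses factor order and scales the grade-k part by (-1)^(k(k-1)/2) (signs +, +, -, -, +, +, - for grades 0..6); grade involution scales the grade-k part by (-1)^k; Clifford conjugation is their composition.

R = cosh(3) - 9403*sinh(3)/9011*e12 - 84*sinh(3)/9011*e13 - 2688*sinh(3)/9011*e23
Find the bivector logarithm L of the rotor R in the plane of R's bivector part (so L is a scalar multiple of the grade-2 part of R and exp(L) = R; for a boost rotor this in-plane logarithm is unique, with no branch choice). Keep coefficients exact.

The scalar part of R is cosh(3), which fixes the rapidity magnitude through cosh (cosh is even, so it cannot fix the sign — the bivector part carries that); dividing the bivector part by sinh of the rapidity gives the plane, and L = rapidity * plane, where the joint sign ambiguity of (rapidity, plane) cancels in the product.
Concretely: cosh(rapidity) = cosh(3) gives rapidity = ±3, and since rapidity/sinh(rapidity) is even the sign is immaterial: L = (rapidity/sinh(rapidity)) * <R>_2 = (3/sinh(3)) * <R>_2.
Answer: -28209/9011*e12 - 252/9011*e13 - 8064/9011*e23


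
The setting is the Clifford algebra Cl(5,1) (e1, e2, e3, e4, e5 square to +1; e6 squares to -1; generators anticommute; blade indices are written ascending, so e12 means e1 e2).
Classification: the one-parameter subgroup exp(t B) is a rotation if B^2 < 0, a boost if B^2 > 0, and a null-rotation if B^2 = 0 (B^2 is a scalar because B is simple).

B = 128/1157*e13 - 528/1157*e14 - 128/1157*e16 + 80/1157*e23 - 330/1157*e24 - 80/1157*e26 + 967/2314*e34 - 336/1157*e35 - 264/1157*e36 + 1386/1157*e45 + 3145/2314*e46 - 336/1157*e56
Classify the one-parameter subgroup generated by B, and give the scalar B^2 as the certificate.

B^2 term by term: the squares give (128/1157)^2*(e13)^2 + (-528/1157)^2*(e14)^2 + (-128/1157)^2*(e16)^2 + (80/1157)^2*(e23)^2 + (-330/1157)^2*(e24)^2 + (-80/1157)^2*(e26)^2 + (967/2314)^2*(e34)^2 + (-336/1157)^2*(e35)^2 + (-264/1157)^2*(e36)^2 + (1386/1157)^2*(e45)^2 + (3145/2314)^2*(e46)^2 + (-336/1157)^2*(e56)^2 = 16384/1338649*(-1) + 278784/1338649*(-1) + 16384/1338649*(+1) + 6400/1338649*(-1) + 108900/1338649*(-1) + 6400/1338649*(+1) + 935089/5354596*(-1) + 112896/1338649*(-1) + 69696/1338649*(+1) + 1920996/1338649*(-1) + 9891025/5354596*(+1) + 112896/1338649*(+1) = 0 (each basis 2-blade squares to minus the product of its generators' squares); cross terms between blades sharing an index anticommute and cancel; the commuting (index-disjoint) pairs give grade-4 terms 2*c*c'*(blade product), which cancel blade by blade — e1234: 84480/1338649 - 84480/1338649 = 0; e1236: 20480/1338649 - 20480/1338649 = 0; e1246: -84480/1338649 + 84480/1338649 = 0; e1345: 354816/1338649 - 354816/1338649 = 0; e1346: 402560/1338649 - 278784/1338649 - 123776/1338649 = 0; e1356: -86016/1338649 + 86016/1338649 = 0; e1456: 354816/1338649 - 354816/1338649 = 0; e2345: 221760/1338649 - 221760/1338649 = 0; e2346: 251600/1338649 - 174240/1338649 - 77360/1338649 = 0; e2356: -53760/1338649 + 53760/1338649 = 0; e2456: 221760/1338649 - 221760/1338649 = 0; e3456: -324912/1338649 + 1056720/1338649 - 731808/1338649 = 0 — confirming B is simple. So B^2 = 0.
Answer: null-rotation, certificate B^2 = 0. The invariant at work: B^2 = 0 is unchanged by conjugation, hence its sign classifies the subgroup whatever basis B is written in.


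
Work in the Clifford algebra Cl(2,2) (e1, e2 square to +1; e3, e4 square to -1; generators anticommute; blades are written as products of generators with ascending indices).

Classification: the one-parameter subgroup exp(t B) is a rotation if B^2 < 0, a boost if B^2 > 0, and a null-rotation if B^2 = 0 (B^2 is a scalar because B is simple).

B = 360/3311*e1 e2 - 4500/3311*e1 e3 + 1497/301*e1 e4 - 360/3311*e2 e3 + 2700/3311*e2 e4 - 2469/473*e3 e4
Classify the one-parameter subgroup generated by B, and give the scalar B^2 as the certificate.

B^2 term by term: the squares give (360/3311)^2*(e1 e2)^2 + (-4500/3311)^2*(e1 e3)^2 + (1497/301)^2*(e1 e4)^2 + (-360/3311)^2*(e2 e3)^2 + (2700/3311)^2*(e2 e4)^2 + (-2469/473)^2*(e3 e4)^2 = 129600/10962721*(-1) + 20250000/10962721*(+1) + 2241009/90601*(+1) + 129600/10962721*(+1) + 7290000/10962721*(+1) + 6095961/223729*(-1) = 0 (each basis 2-blade squares to minus the product of its generators' squares); cross terms between blades sharing an index anticommute and cancel; the commuting (index-disjoint) pairs give grade-4 terms 2*c*c'*(blade product), which cancel blade by blade — e1 e2 e3 e4: -1777680/1566103 + 24300000/10962721 - 1077840/996611 = 0 — confirming B is simple. So B^2 = 0.
Answer: null-rotation, certificate B^2 = 0. The invariant at work: B^2 = 0 is unchanged by conjugation, hence its sign classifies the subgroup whatever basis B is written in.


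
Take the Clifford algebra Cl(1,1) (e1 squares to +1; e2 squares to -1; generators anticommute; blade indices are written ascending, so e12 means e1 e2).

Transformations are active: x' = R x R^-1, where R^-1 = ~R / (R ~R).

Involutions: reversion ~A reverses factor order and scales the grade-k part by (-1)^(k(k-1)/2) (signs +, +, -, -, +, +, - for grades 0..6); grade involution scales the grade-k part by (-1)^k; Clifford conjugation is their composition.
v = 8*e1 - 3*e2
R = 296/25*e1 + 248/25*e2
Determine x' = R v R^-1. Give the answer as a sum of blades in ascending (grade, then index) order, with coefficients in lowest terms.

~R = 296/25*e1 + 248/25*e2, and R ~R = 26112/625, so R^-1 = ~R / (26112/625).
R v = 3112/25 - 2872/25*e12
Answer: 12761/204*e1 + 12671/204*e2


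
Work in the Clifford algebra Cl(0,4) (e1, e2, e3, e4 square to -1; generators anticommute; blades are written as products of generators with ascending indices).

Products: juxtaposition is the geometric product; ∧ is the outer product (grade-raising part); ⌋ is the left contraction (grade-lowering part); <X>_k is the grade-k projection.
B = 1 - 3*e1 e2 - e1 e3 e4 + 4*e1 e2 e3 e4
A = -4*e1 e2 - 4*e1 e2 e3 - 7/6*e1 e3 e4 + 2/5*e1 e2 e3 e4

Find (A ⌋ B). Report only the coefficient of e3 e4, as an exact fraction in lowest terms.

step 1: -277/30 - 14/3*e2 - 16*e4 + 16*e3 e4
Answer: 16


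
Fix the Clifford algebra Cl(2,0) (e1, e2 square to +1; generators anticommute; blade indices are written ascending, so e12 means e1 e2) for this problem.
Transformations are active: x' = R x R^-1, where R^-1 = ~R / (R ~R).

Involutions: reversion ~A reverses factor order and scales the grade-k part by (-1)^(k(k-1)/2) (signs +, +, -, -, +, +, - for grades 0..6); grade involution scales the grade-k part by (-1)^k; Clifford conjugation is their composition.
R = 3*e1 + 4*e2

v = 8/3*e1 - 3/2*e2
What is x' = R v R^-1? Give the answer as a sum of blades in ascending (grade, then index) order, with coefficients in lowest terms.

~R = 3*e1 + 4*e2, and R ~R = 25, so R^-1 = ~R / (25).
R v = 2 - 91/6*e12
Answer: -164/75*e1 + 107/50*e2


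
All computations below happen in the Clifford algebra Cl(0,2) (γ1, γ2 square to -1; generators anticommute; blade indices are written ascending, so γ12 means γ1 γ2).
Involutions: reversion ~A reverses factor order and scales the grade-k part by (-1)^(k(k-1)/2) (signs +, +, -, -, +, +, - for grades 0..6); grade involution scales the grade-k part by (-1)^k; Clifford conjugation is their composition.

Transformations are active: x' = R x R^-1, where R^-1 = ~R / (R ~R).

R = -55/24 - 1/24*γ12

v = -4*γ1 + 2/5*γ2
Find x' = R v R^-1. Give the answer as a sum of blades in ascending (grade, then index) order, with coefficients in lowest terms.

~R = -55/24 + 1/24*γ12, and R ~R = 1513/288, so R^-1 = ~R / (1513/288).
R v = 551/60*γ1 - 3/4*γ2
Answer: -6070/1513*γ1 + 1924/7565*γ2


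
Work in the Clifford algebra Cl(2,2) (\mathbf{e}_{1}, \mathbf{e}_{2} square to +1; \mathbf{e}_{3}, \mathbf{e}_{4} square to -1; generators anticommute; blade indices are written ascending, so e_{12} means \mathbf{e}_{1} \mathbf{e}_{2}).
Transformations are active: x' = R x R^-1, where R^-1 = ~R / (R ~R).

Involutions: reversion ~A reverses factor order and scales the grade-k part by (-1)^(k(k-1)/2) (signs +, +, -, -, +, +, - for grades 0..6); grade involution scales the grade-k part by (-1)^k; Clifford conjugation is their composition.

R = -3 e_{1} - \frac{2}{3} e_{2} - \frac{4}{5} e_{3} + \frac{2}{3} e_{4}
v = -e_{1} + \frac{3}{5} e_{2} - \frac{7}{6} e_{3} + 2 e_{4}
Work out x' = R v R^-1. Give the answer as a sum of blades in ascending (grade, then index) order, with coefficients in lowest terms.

~R = -3 e_{1} - \frac{2}{3} e_{2} - \frac{4}{5} e_{3} + \frac{2}{3} e_{4}, and R ~R = \frac{209}{25}, so R^-1 = ~R / (\frac{209}{25}).
R v = \frac{1}{3} - \frac{37}{15} e_{12} + \frac{27}{10} e_{13} - \frac{16}{3} e_{14} + \frac{283}{225} e_{23} - \frac{26}{15} e_{24} - \frac{37}{45} e_{34}
Answer: \frac{159}{209} e_{1} - \frac{6143}{9405} e_{2} + \frac{461}{418} e_{3} - \frac{3662}{1881} e_{4}


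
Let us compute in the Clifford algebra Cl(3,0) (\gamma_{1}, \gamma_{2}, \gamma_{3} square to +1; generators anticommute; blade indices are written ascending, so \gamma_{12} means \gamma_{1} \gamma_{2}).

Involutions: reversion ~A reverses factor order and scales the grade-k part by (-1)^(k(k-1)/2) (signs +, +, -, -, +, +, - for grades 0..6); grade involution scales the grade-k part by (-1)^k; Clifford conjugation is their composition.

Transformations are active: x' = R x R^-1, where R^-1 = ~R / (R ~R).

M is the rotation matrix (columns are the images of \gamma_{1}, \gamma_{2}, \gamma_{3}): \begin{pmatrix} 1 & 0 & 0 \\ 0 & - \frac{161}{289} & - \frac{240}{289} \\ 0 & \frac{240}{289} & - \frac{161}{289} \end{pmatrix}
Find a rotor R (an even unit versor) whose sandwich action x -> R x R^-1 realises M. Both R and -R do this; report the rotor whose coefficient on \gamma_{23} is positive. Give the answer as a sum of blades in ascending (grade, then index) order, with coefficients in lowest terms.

Method: write R = a + b12*\gamma_{12} + b13*\gamma_{13} + b23*\gamma_{23} with a^2 + b12^2 + b13^2 + b23^2 = 1 (so R^-1 = ~R). Expanding the columns R e_j ~R gives tr M = 4a^2 - 1 and, from the antisymmetric part, M21 - M12 = -4a*b12, M13 - M31 = 4a*b13, M32 - M23 = -4a*b23.
Here tr M = -\frac{33}{289}, so a^2 = (1 + tr M)/4 = \frac{64}{289} and a = ±\frac{8}{17}. Taking a = \frac{8}{17}: M21 - M12 = 0, M13 - M31 = 0, M32 - M23 = \frac{480}{289}, giving b12 = 0, b13 = 0, b23 = -\frac{15}{17}, i.e. R = \frac{8}{17} - \frac{15}{17} \gamma_{23}.
Its \gamma_{23} coefficient is negative, so report the other preimage -R.
Answer: -\frac{8}{17} + \frac{15}{17} \gamma_{23}. Uniqueness: Spin(3) -> SO(3) maps R and -R to the same rotation of trace -\frac{33}{289}; fixing the sign of the \gamma_{23} coefficient removes the ambiguity.


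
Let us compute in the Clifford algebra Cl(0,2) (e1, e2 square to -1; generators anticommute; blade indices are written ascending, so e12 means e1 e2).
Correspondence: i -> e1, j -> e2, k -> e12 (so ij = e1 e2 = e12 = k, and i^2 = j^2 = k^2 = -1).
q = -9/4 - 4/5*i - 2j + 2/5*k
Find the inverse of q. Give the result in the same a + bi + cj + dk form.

In blades: q = -9/4 - 4/5*e1 - 2*e2 + 2/5*e12.
With qbar = -9/4 + 4/5*e1 + 2*e2 - 2/5*e12 (scalar fixed, mapped units negated), q qbar = 789/80 (the sum of squared coefficients), so q^-1 = qbar / (789/80) = -60/263 + 64/789*e1 + 160/789*e2 - 32/789*e12; translating back:
Answer: -60/263 + 64/789*i + 160/789*j - 32/789*k


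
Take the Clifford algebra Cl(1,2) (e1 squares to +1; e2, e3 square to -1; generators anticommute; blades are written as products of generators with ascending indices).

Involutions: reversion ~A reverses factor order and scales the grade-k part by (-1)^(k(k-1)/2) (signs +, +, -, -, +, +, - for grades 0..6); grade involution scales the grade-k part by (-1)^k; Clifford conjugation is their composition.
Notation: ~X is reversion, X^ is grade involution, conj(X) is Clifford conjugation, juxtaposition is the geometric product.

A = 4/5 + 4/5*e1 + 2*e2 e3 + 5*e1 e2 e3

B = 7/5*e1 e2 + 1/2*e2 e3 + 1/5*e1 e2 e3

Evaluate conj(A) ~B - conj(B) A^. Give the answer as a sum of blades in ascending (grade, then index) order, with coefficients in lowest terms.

first term: 21/10*e1 + 28/25*e2 - 7*e3 - 28/25*e1 e2 + 14/5*e1 e3 - 6/25*e2 e3 + 6/25*e1 e2 e3
second term: 2 - 29/10*e1 - 28/25*e2 + 7*e3 - 28/25*e1 e2 + 14/5*e1 e3 - 14/25*e2 e3 + 14/25*e1 e2 e3
Answer: -2 + 5*e1 + 56/25*e2 - 14*e3 + 8/25*e2 e3 - 8/25*e1 e2 e3


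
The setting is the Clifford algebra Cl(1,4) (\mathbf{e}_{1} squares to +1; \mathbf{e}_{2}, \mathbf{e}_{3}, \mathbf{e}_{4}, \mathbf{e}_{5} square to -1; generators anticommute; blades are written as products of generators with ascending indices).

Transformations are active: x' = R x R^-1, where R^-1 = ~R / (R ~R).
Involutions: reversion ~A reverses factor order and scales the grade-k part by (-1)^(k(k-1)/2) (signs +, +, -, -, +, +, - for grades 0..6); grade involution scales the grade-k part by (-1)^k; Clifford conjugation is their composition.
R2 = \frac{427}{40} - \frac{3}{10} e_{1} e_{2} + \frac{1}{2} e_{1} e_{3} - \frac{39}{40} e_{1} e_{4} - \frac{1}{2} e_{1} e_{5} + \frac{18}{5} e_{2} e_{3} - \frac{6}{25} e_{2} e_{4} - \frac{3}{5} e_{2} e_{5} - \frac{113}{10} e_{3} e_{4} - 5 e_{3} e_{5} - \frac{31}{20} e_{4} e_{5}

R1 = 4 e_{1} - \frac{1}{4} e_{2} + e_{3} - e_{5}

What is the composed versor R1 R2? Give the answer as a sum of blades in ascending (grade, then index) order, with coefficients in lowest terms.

Distribute over the terms of R1 (each basis-blade product reordered to ascending indices, repeated generators contracted through their squares):
(4 e_{1}) R2 = \frac{427}{10} e_{1} - \frac{6}{5} e_{2} + 2 e_{3} - \frac{39}{10} e_{4} - 2 e_{5} + \frac{72}{5} e_{1} e_{2} e_{3} - \frac{24}{25} e_{1} e_{2} e_{4} - \frac{12}{5} e_{1} e_{2} e_{5} - \frac{226}{5} e_{1} e_{3} e_{4} - 20 e_{1} e_{3} e_{5} - \frac{31}{5} e_{1} e_{4} e_{5}
(-\frac{1}{4} e_{2}) R2 = \frac{3}{40} e_{1} - \frac{427}{160} e_{2} + \frac{9}{10} e_{3} - \frac{3}{50} e_{4} - \frac{3}{20} e_{5} + \frac{1}{8} e_{1} e_{2} e_{3} - \frac{39}{160} e_{1} e_{2} e_{4} - \frac{1}{8} e_{1} e_{2} e_{5} + \frac{113}{40} e_{2} e_{3} e_{4} + \frac{5}{4} e_{2} e_{3} e_{5} + \frac{31}{80} e_{2} e_{4} e_{5}
(e_{3}) R2 = \frac{1}{2} e_{1} + \frac{18}{5} e_{2} + \frac{427}{40} e_{3} + \frac{113}{10} e_{4} + 5 e_{5} - \frac{3}{10} e_{1} e_{2} e_{3} + \frac{39}{40} e_{1} e_{3} e_{4} + \frac{1}{2} e_{1} e_{3} e_{5} + \frac{6}{25} e_{2} e_{3} e_{4} + \frac{3}{5} e_{2} e_{3} e_{5} - \frac{31}{20} e_{3} e_{4} e_{5}
(-e_{5}) R2 = \frac{1}{2} e_{1} + \frac{3}{5} e_{2} + 5 e_{3} + \frac{31}{20} e_{4} - \frac{427}{40} e_{5} + \frac{3}{10} e_{1} e_{2} e_{5} - \frac{1}{2} e_{1} e_{3} e_{5} + \frac{39}{40} e_{1} e_{4} e_{5} - \frac{18}{5} e_{2} e_{3} e_{5} + \frac{6}{25} e_{2} e_{4} e_{5} + \frac{113}{10} e_{3} e_{4} e_{5}
Summing the partial products and collecting blades:
Answer: \frac{1751}{40} e_{1} + \frac{53}{160} e_{2} + \frac{743}{40} e_{3} + \frac{889}{100} e_{4} - \frac{313}{40} e_{5} + \frac{569}{40} e_{1} e_{2} e_{3} - \frac{963}{800} e_{1} e_{2} e_{4} - \frac{89}{40} e_{1} e_{2} e_{5} - \frac{1769}{40} e_{1} e_{3} e_{4} - 20 e_{1} e_{3} e_{5} - \frac{209}{40} e_{1} e_{4} e_{5} + \frac{613}{200} e_{2} e_{3} e_{4} - \frac{7}{4} e_{2} e_{3} e_{5} + \frac{251}{400} e_{2} e_{4} e_{5} + \frac{39}{4} e_{3} e_{4} e_{5}


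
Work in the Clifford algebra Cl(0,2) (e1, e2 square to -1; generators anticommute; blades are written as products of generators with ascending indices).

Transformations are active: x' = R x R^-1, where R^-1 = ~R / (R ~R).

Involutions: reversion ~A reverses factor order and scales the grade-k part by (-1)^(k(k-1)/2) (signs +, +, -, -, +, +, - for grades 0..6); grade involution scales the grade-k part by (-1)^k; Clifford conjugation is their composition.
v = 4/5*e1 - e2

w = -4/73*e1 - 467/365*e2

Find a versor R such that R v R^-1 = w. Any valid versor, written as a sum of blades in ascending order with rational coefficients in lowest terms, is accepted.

Take R = v + w = 272/365*e1 - 832/365*e2. Because q(v) = q(w) = -41/25, conjugation by R sends v exactly to w.
Answer: 272/365*e1 - 832/365*e2


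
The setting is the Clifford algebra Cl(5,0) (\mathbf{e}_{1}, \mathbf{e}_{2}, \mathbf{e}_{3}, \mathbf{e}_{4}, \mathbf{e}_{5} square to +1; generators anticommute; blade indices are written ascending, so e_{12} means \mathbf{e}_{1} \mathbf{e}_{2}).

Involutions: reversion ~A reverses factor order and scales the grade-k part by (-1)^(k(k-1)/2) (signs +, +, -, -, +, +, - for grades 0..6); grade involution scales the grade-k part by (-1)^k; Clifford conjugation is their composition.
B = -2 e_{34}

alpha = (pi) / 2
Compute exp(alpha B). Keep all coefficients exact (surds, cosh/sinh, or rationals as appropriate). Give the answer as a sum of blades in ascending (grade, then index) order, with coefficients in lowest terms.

B^2 = (-2)^2*(e_{34})^2 = 4*(-1) = -4 (a basis 2-blade squares to minus the product of its generators' squares).
B^2 = -4 — since the square is negative, the closed form is circular: l = 2, alpha*l = \pi, so exp(alpha B) = cos(\pi) + (sin(\pi)/2)*B = -1 + (0)*B.
Answer: -1


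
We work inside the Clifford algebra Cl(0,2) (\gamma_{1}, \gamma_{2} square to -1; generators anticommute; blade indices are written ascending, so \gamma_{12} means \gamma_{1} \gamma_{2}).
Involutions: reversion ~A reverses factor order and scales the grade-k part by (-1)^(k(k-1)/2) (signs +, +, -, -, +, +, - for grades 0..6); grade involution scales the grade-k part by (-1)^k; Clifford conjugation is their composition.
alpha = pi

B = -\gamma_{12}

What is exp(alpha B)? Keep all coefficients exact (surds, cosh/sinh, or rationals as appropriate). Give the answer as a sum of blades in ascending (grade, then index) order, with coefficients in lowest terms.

B^2 = (-1)^2*(\gamma_{12})^2 = 1*(-1) = -1 (a basis 2-blade squares to minus the product of its generators' squares).
B^2 = -1 — B^2 < 0, so the exponential closes trigonometrically: l = 1, alpha*l = \pi, so exp(alpha B) = cos(\pi) + (sin(\pi)/1)*B = -1 + (0)*B.
Answer: -1


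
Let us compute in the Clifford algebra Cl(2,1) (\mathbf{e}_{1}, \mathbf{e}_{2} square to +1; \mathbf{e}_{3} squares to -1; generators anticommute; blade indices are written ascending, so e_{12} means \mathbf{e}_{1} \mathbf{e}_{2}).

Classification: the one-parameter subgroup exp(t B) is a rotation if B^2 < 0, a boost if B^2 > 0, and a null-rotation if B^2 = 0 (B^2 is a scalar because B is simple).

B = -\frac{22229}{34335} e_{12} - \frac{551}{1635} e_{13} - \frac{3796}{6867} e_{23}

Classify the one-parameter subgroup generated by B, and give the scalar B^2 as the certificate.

B^2 term by term: the squares give (-\frac{22229}{34335})^2*(e_{12})^2 + (-\frac{551}{1635})^2*(e_{13})^2 + (-\frac{3796}{6867})^2*(e_{23})^2 = \frac{494128441}{1178892225}*(-1) + \frac{303601}{2673225}*(+1) + \frac{14409616}{47155689}*(+1) = 0 (each basis 2-blade squares to minus the product of its generators' squares); cross terms between blades sharing an index anticommute and cancel. So B^2 = 0.
Answer: null-rotation, certificate B^2 = 0. Why this suffices: the scalar 0 survives any versor conjugation, so its sign alone determines the class however B is presented.


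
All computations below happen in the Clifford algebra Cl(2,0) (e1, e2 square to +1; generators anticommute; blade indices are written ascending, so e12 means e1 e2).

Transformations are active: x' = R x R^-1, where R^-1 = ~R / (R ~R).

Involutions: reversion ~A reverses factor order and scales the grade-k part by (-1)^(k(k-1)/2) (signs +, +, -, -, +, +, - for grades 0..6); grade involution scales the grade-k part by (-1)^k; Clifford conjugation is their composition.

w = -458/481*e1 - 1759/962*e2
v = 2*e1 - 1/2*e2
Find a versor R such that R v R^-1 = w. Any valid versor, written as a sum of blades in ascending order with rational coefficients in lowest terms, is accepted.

Take R = v + w = 504/481*e1 - 1120/481*e2. Because q(v) = q(w) = 17/4, conjugation by R sends v exactly to w.
Answer: 504/481*e1 - 1120/481*e2


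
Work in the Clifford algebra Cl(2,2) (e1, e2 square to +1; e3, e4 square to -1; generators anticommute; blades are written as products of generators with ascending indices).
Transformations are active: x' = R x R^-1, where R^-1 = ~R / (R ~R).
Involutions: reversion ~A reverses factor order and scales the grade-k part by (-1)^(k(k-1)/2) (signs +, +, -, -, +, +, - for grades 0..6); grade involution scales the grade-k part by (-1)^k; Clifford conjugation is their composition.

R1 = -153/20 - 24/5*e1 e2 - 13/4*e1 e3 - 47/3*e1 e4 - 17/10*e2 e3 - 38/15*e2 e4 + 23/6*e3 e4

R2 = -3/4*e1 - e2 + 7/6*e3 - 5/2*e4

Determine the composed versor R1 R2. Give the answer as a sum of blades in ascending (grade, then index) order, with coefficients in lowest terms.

Distribute over the terms of R2 (each basis-blade product reordered to ascending indices, repeated generators contracted through their squares):
R1 (-3/4*e1) = 459/80*e1 - 18/5*e2 - 39/16*e3 - 47/4*e4 + 51/40*e1 e2 e3 + 19/10*e1 e2 e4 - 23/8*e1 e3 e4
R1 (-e2) = 24/5*e1 + 153/20*e2 - 17/10*e3 - 38/15*e4 - 13/4*e1 e2 e3 - 47/3*e1 e2 e4 - 23/6*e2 e3 e4
R1 (7/6*e3) = 91/24*e1 + 119/60*e2 - 357/40*e3 + 161/36*e4 - 28/5*e1 e2 e3 + 329/18*e1 e3 e4 + 133/45*e2 e3 e4
R1 (-5/2*e4) = -235/6*e1 - 19/3*e2 + 115/12*e3 + 153/8*e4 + 12*e1 e2 e4 + 65/8*e1 e3 e4 + 17/4*e2 e3 e4
Summing the partial products and collecting blades:
Answer: -1987/80*e1 - 3/10*e2 - 167/48*e3 + 3353/360*e4 - 303/40*e1 e2 e3 - 53/30*e1 e2 e4 + 847/36*e1 e3 e4 + 607/180*e2 e3 e4


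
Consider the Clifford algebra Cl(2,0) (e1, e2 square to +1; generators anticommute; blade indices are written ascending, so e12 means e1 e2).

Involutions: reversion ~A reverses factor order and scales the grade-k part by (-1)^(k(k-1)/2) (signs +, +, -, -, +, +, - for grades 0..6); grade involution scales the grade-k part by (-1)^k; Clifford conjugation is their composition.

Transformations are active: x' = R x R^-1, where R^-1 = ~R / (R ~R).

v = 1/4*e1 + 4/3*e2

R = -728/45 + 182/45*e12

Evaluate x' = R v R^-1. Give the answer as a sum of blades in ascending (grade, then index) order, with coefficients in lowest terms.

~R = -728/45 - 182/45*e12, and R ~R = 563108/2025, so R^-1 = ~R / (563108/2025).
R v = 182/135*e1 - 6097/270*e2
Answer: -83/204*e1 + 22/17*e2


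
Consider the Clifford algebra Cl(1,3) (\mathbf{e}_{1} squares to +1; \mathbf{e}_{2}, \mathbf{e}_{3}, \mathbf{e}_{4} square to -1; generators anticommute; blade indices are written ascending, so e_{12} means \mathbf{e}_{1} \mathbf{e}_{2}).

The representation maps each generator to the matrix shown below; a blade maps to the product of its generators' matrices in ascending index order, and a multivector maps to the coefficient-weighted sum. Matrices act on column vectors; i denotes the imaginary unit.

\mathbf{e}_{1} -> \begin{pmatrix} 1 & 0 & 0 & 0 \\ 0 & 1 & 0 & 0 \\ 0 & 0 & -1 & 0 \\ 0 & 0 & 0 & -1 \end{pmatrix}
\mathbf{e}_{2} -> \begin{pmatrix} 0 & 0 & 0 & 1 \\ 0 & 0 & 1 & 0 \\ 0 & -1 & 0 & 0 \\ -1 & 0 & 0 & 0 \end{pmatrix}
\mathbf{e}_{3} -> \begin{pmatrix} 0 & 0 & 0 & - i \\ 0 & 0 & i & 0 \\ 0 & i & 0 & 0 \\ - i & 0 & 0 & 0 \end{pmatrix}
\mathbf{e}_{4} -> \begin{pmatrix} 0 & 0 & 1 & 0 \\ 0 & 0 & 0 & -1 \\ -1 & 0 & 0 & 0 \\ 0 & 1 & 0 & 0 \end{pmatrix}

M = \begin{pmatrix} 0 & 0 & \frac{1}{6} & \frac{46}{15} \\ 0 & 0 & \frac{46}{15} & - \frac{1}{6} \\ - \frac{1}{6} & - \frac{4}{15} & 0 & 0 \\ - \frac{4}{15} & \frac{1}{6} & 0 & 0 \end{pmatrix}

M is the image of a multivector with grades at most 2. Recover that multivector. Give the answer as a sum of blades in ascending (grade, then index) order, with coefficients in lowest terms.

Method: the blade images are trace-orthogonal — tr(rho(e_A) rho(e_B)^-1) = 4 if A = B and 0 otherwise — and rho(e_A)^-1 = (e_A)^2 * rho(e_A) with (e_A)^2 = +1 or -1, so the coefficient of e_A in the preimage is (e_A)^2 * tr(M rho(e_A))/4.
Nonzero projections over blades of grade <= 2: e_{2}: (e_{2})^2 = -1, tr(M rho(e_{2})) = - \frac{20}{3}, coefficient \frac{5}{3}; e_{4}: (e_{4})^2 = -1, tr(M rho(e_{4})) = - \frac{2}{3}, coefficient \frac{1}{6}; e_{12}: (e_{12})^2 = +1, tr(M rho(e_{12})) = \frac{28}{5}, coefficient \frac{7}{5}. Every other blade of grade <= 2 projects to 0.
Answer: \frac{5}{3} e_{2} + \frac{1}{6} e_{4} + \frac{7}{5} e_{12}


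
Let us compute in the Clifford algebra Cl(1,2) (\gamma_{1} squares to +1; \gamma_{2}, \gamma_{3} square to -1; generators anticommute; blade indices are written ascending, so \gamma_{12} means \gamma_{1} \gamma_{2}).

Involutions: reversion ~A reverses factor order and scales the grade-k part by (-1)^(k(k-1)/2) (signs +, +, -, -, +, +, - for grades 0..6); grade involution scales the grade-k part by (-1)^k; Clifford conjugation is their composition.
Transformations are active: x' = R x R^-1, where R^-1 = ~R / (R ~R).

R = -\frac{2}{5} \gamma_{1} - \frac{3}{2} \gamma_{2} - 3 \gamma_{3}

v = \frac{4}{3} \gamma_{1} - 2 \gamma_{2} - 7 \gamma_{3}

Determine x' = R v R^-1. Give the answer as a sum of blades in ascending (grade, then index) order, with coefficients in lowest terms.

~R = -\frac{2}{5} \gamma_{1} - \frac{3}{2} \gamma_{2} - 3 \gamma_{3}, and R ~R = -\frac{1109}{100}, so R^-1 = ~R / (-\frac{1109}{100}).
R v = -\frac{368}{15} + \frac{14}{5} \gamma_{12} + \frac{34}{5} \gamma_{13} + \frac{9}{2} \gamma_{23}
Answer: -\frac{10324}{3327} \gamma_{1} - \frac{5142}{1109} \gamma_{2} - \frac{6957}{1109} \gamma_{3}


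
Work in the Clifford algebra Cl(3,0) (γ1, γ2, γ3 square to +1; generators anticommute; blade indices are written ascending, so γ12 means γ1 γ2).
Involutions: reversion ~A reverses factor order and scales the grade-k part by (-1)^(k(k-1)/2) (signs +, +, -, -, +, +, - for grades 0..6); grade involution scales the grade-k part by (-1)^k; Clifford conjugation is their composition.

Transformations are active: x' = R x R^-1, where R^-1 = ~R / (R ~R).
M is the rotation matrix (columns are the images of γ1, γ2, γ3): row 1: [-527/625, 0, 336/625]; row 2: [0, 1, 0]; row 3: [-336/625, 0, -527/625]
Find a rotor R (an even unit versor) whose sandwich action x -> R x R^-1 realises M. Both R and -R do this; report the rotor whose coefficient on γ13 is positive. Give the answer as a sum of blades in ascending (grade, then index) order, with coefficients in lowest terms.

Method: write R = a + b12*γ12 + b13*γ13 + b23*γ23 with a^2 + b12^2 + b13^2 + b23^2 = 1 (so R^-1 = ~R). Expanding the columns R e_j ~R gives tr M = 4a^2 - 1 and, from the antisymmetric part, M21 - M12 = -4a*b12, M13 - M31 = 4a*b13, M32 - M23 = -4a*b23.
Here tr M = -429/625, so a^2 = (1 + tr M)/4 = 49/625 and a = ±7/25. Taking a = 7/25: M21 - M12 = 0, M13 - M31 = 672/625, M32 - M23 = 0, giving b12 = 0, b13 = 24/25, b23 = 0, i.e. R = 7/25 + 24/25*γ13.
Its γ13 coefficient is already positive.
Answer: 7/25 + 24/25*γ13. Note: both R and -R realise this M (trace -429/625); the covering map identifies them, and the γ13-coefficient sign is the tie-breaker.


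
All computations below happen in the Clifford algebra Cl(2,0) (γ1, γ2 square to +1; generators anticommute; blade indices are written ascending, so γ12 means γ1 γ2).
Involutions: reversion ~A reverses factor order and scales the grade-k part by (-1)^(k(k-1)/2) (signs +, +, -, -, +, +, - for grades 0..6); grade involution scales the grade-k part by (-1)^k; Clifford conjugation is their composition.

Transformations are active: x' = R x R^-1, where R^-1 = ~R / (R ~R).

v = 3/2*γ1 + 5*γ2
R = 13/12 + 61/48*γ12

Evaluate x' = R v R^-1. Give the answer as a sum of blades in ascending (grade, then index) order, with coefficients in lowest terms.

~R = 13/12 - 61/48*γ12, and R ~R = 6425/2304, so R^-1 = ~R / (6425/2304).
R v = 383/48*γ1 + 337/96*γ2
Answer: 60389/12850*γ1 - 14601/6425*γ2


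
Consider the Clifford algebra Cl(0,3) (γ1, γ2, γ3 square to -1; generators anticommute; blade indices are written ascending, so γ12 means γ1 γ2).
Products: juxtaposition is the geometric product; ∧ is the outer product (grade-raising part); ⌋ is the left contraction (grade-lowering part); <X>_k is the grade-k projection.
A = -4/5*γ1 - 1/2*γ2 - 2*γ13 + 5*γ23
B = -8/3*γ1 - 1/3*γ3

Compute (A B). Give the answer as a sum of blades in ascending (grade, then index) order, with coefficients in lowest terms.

step 1: -32/15 - 2/3*γ1 + 5/3*γ2 + 16/3*γ3 - 4/3*γ12 + 4/15*γ13 + 1/6*γ23 - 40/3*γ123
Answer: -32/15 - 2/3*γ1 + 5/3*γ2 + 16/3*γ3 - 4/3*γ12 + 4/15*γ13 + 1/6*γ23 - 40/3*γ123


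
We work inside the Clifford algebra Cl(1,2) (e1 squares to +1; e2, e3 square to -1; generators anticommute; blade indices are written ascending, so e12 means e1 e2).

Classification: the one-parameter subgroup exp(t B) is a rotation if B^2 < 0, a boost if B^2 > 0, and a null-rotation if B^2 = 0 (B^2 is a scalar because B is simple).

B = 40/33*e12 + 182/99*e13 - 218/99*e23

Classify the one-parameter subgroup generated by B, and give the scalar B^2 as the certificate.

B^2 term by term: the squares give (40/33)^2*(e12)^2 + (182/99)^2*(e13)^2 + (-218/99)^2*(e23)^2 = 1600/1089*(+1) + 33124/9801*(+1) + 47524/9801*(-1) = 0 (each basis 2-blade squares to minus the product of its generators' squares); cross terms between blades sharing an index anticommute and cancel. So B^2 = 0.
Answer: null-rotation, certificate B^2 = 0. One invariant decides it: the square 0 survives every conjugation, and its sign is exactly the classification.


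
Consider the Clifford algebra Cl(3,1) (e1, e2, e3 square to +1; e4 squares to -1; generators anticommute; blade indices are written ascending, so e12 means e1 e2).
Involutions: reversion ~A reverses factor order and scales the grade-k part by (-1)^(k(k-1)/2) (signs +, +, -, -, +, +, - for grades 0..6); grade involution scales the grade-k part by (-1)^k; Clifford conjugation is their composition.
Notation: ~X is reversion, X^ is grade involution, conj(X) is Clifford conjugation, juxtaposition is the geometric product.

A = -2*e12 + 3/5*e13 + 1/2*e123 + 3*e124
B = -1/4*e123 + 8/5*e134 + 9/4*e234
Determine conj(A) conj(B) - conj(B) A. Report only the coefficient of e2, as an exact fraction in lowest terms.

first term: 1/8 + 3/20*e2 + 1/2*e3 + 24/25*e4 - 27/4*e13 - 9/8*e14 + 24/5*e23 + 4/5*e24 - 3/4*e34 + 27/20*e124 + 9/2*e134 - 16/5*e234
second term: 1/8 - 3/20*e2 - 1/2*e3 - 24/25*e4 + 27/4*e13 + 9/8*e14 - 24/5*e23 - 4/5*e24 + 3/4*e34 + 27/20*e124 + 9/2*e134 - 16/5*e234
Answer: 3/10


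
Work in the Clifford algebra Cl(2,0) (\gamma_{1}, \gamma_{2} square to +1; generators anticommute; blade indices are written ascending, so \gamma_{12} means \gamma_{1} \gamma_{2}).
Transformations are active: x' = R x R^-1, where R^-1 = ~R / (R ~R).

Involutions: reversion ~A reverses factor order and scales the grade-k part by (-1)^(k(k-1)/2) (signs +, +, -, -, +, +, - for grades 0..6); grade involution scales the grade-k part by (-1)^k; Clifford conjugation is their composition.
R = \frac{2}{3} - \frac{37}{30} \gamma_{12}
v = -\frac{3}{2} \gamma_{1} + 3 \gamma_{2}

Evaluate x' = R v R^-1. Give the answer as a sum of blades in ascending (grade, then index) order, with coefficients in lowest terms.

~R = \frac{2}{3} + \frac{37}{30} \gamma_{12}, and R ~R = \frac{1769}{900}, so R^-1 = ~R / (\frac{1769}{900}).
R v = -\frac{47}{10} \gamma_{1} + \frac{3}{20} \gamma_{2}
Answer: -\frac{5973}{3538} \gamma_{1} - \frac{5127}{1769} \gamma_{2}


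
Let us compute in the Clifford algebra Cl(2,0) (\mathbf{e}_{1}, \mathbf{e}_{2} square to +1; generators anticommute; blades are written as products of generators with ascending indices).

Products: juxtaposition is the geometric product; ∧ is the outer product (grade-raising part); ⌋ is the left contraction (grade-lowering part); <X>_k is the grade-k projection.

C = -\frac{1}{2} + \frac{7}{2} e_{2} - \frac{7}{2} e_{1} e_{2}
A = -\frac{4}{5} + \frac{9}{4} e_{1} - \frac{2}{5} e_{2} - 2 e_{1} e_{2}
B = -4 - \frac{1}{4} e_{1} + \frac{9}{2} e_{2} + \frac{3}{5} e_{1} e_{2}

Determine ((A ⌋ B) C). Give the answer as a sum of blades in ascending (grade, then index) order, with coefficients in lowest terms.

step 1: \frac{163}{80} + \frac{11}{25} e_{1} - \frac{9}{4} e_{2} - \frac{12}{25} e_{1} e_{2}
step 2: -\frac{8459}{800} - \frac{391}{40} e_{1} + \frac{5373}{800} e_{2} - \frac{4281}{800} e_{1} e_{2}
Answer: -\frac{8459}{800} - \frac{391}{40} e_{1} + \frac{5373}{800} e_{2} - \frac{4281}{800} e_{1} e_{2}


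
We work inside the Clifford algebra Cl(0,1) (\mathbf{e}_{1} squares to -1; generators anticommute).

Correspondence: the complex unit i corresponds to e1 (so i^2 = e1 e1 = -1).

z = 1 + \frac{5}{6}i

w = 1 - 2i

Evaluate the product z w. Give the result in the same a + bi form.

In blades: z = 1 + \frac{5}{6} e_{1}, w = 1 - 2 e_{1}.
Distribute z over w term by term (generator squares from the signature, products reordered to ascending indices): (1)*w = 1 - 2 e_{1}; (\frac{5}{6} e_{1})*w = \frac{5}{3} + \frac{5}{6} e_{1}.
Sum: \frac{8}{3} - \frac{7}{6} e_{1}; translating back through the correspondence:
Answer: \frac{8}{3} - \frac{7}{6}i


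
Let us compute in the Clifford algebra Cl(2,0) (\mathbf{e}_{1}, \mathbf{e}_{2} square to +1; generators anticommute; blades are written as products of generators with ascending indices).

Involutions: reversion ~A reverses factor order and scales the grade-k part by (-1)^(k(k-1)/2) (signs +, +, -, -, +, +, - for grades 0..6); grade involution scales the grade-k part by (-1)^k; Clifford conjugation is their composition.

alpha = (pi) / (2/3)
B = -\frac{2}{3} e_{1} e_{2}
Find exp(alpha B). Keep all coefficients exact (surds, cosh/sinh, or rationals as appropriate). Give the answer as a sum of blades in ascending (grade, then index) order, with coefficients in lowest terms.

B^2 = (-\frac{2}{3})^2*(e_{1} e_{2})^2 = \frac{4}{9}*(-1) = -\frac{4}{9} (a basis 2-blade squares to minus the product of its generators' squares).
B^2 = -\frac{4}{9} — B^2 < 0, so the exponential closes trigonometrically: l = \frac{2}{3}, alpha*l = \pi, so exp(alpha B) = cos(\pi) + (sin(\pi)/(\frac{2}{3}))*B = -1 + (0)*B.
Answer: -1


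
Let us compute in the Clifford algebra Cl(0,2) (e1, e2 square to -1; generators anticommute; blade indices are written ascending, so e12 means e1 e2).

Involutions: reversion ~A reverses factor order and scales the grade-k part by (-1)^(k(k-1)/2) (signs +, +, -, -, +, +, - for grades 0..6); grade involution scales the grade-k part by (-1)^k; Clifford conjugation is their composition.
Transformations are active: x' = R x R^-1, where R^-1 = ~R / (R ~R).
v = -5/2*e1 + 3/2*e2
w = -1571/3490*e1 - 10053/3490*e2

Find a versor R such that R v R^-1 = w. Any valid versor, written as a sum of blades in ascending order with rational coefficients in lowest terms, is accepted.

Key observation: q(v) = q(w) = -17/2 (sandwiches preserve the norm), so R = v + w = -5148/1745*e1 - 2409/1745*e2 works whenever it is invertible — the component of v along it is kept and (v - w)/2 reverses, sending v to w.
Answer: -5148/1745*e1 - 2409/1745*e2


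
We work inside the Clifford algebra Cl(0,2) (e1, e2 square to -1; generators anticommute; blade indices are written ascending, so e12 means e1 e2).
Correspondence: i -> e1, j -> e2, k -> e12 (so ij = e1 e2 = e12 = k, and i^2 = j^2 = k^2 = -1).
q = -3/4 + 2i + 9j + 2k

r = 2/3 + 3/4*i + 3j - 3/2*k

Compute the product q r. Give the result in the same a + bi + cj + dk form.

In blades: q = -3/4 + 2*e1 + 9*e2 + 2*e12, r = 2/3 + 3/4*e1 + 3*e2 - 3/2*e12.
Distribute q over r term by term (generator squares from the signature, products reordered to ascending indices): (-3/4)*r = -1/2 - 9/16*e1 - 9/4*e2 + 9/8*e12; (2*e1)*r = -3/2 + 4/3*e1 + 3*e2 + 6*e12; (9*e2)*r = -27 - 27/2*e1 + 6*e2 - 27/4*e12; (2*e12)*r = 3 - 6*e1 + 3/2*e2 + 4/3*e12.
Sum: -26 - 899/48*e1 + 33/4*e2 + 41/24*e12; translating back through the correspondence:
Answer: -26 - 899/48*i + 33/4*j + 41/24*k


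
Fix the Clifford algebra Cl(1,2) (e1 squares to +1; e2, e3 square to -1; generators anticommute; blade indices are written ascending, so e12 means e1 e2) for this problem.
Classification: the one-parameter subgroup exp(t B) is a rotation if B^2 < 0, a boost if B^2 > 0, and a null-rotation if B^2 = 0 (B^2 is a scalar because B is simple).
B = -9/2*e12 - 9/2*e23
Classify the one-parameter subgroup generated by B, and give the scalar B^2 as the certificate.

B^2 term by term: the squares give (-9/2)^2*(e12)^2 + (-9/2)^2*(e23)^2 = 81/4*(+1) + 81/4*(-1) = 0 (each basis 2-blade squares to minus the product of its generators' squares); cross terms between blades sharing an index anticommute and cancel. So B^2 = 0.
Answer: null-rotation, certificate B^2 = 0. Key observation: B^2 = 0 is a conjugation invariant, so its sign decides the class regardless of the surface form of B.


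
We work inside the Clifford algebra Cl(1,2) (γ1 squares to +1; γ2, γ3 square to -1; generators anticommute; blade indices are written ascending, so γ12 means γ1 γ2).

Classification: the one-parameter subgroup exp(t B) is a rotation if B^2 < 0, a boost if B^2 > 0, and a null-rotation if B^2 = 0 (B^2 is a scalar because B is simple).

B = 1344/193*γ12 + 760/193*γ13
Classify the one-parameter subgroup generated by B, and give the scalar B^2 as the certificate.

B^2 term by term: the squares give (1344/193)^2*(γ12)^2 + (760/193)^2*(γ13)^2 = 1806336/37249*(+1) + 577600/37249*(+1) = 64 (each basis 2-blade squares to minus the product of its generators' squares); cross terms between blades sharing an index anticommute and cancel. So B^2 = 64.
Answer: boost, certificate B^2 = 64. Note: conjugating B changes its blade decomposition but never the scalar B^2 = 64, whose sign settles the classification.


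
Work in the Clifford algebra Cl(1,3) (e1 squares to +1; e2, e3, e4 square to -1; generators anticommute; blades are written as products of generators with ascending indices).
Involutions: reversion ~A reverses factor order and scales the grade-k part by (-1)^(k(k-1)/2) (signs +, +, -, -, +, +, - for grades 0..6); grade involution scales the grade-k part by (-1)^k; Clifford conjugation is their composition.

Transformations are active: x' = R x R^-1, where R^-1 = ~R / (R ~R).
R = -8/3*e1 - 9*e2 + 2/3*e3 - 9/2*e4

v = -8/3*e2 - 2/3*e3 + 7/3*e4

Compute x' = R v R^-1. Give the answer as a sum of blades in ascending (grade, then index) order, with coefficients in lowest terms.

~R = -8/3*e1 - 9*e2 + 2/3*e3 - 9/2*e4, and R ~R = -1135/12, so R^-1 = ~R / (-1135/12).
R v = -235/18 + 64/9*e1 e2 + 16/9*e1 e3 - 56/9*e1 e4 + 70/9*e2 e3 - 33*e2 e4 - 13/9*e3 e4
Answer: -1504/2043*e1 + 124/681*e2 + 1738/2043*e3 - 2435/681*e4
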